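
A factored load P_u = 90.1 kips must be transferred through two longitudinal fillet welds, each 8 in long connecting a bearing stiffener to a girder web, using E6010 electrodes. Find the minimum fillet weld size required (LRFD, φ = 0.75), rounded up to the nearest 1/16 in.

w = 5/16 in

E60XX → F_EXX = 60 ksi.
Total weld length L = 16 in.
Required throat t_e = P_u / (φ × 0.6 F_EXX × L) = 90.1 / (0.75 × 0.6 × 60 × 16) = 0.2086 in.
Required leg w = t_e / 0.707 = 0.295 in → use 5/16 in.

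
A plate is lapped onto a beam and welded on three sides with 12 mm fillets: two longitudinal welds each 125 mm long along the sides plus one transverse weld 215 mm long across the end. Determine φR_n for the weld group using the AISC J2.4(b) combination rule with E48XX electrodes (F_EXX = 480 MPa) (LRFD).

t_e = 0.707 × 12 = 8.484 mm.
R_nwl = 0.6 × 480 × 8.484 × 250 × 10⁻³ = 610.8 kN (longitudinal, 2 welds).
R_nwt = 0.6 × 480 × 8.484 × 215 × 10⁻³ = 525.3 kN (transverse, base value).
(i) R_nwl + R_nwt = 1136 kN; (ii) 0.85 R_nwl + 1.5 R_nwt = 1307 kN.
R_n = max = 1307 kN [governs: (ii)]; φR_n = 980.4 kN.

φR_n ≈ 980 kN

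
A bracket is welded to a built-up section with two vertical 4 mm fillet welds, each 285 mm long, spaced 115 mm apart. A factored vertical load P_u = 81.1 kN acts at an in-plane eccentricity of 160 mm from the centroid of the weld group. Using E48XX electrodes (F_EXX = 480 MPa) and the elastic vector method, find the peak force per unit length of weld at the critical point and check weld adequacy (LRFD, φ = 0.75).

f_max ≈ 422 N/mm; adequate

Total weld length L_w = 570 mm. Treat welds as unit-width lines.
Polar moment about centroid: J = 2[d³/12 + d(b/2)²] = 2[285³/12 + 285×57.5²] = 5743000 mm³.
Direct shear f_v = P/L_w = 81.1×10³ / 570 = 142.3 N/mm (vertical).
Torsion M = P·e = 81.1×10³ × 160 = 12976000 N·mm.
Critical point at (x, y) = (57.5, 142.5) from centroid. f_tx = M·y/J = 322 N/mm; f_ty = M·x/J = 129.9 N/mm.
Resultant f_max = √[f_tx² + (f_v + f_ty)²] = √[322² + (142.3 + 129.9)²] = 421.6 N/mm.
Capacity per unit length: φr_n = 0.75 × 0.6 × 480 × (0.707 × 4) = 610.8 N/mm.
421.6 ≤ 610.8 → adequate.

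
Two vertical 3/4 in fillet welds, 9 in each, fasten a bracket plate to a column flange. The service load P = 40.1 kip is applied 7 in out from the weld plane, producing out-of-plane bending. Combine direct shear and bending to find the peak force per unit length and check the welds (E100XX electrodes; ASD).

f_max ≈ 10.6 kip/in; adequate

E100XX → F_EXX = 100 ksi.
L_w = 2 × 9 = 18 in; section modulus (unit throat) S = 2 × L²/6 = 27 in².
Direct shear f_v = P/L_w = 40.1/18 = 2.228 kip/in.
Moment M = P × e = 40.1 × 7 = 280.7 kip·in; bending f_b = M/S = 10.4 kip/in.
f_max = √(f_v² + f_b²) = √(2.228² + 10.4²) = 10.63 kip/in.
r_n/Ω = (1/2.0) × 0.6 × 100 × (0.707 × 0.75) = 15.91 kip/in → adequate.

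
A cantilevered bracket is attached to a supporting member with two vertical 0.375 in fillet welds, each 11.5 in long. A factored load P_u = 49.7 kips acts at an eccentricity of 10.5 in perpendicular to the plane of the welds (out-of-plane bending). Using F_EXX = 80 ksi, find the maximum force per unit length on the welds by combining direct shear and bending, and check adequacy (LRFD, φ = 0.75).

f_max ≈ 12 kip/in; NOT adequate

L_w = 2 × 11.5 = 23 in; section modulus (unit throat) S = 2 × L²/6 = 44.08 in².
Direct shear f_v = P/L_w = 49.7/23 = 2.161 kip/in.
Moment M = P × e = 49.7 × 10.5 = 521.85 kip·in; bending f_b = M/S = 11.84 kip/in.
f_max = √(f_v² + f_b²) = √(2.161² + 11.84²) = 12.03 kip/in.
φr_n = 0.75 × 0.6 × 80 × (0.707 × 0.375) = 9.544 kip/in → NOT adequate.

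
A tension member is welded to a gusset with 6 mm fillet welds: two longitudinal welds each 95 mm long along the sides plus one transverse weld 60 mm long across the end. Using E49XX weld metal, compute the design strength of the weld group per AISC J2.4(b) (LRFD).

E49XX → F_EXX = 490 MPa.
t_e = 0.707 × 6 = 4.242 mm.
R_nwl = 0.6 × 490 × 4.242 × 190 × 10⁻³ = 237 kN (longitudinal, 2 welds).
R_nwt = 0.6 × 490 × 4.242 × 60 × 10⁻³ = 74.83 kN (transverse, base value).
(i) R_nwl + R_nwt = 311.8 kN; (ii) 0.85 R_nwl + 1.5 R_nwt = 313.7 kN.
R_n = max = 313.7 kN [governs: (ii)]; φR_n = 235.2 kN.

φR_n ≈ 235 kN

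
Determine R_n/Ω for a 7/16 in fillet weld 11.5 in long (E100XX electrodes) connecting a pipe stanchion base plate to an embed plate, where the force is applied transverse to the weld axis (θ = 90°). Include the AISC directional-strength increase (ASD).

E100XX → F_EXX = 100 ksi.
t_e = 0.707 × 0.4375 = 0.3093 in; A_we = 0.3093 × 11.5 = 3.557 in².
Directional factor: 1.0 + 0.5 sin^1.5(90°) = 1.5.
F_nw = 0.6 × 100 × 1.5 = 90 ksi.
R_n/Ω = (90 × 3.557) / 2.0 = 160.1 kips.

R_n/Ω ≈ 160 kips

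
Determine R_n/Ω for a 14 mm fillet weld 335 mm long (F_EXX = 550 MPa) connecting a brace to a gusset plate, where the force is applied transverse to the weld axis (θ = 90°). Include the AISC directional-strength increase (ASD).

t_e = 0.707 × 14 = 9.898 mm; A_we = 9.898 × 335 = 3316 mm².
Directional factor: 1.0 + 0.5 sin^1.5(90°) = 1.5.
F_nw = 0.6 × 550 × 1.5 = 495 MPa.
R_n/Ω = (495 × 3316) / 2.0 × 10⁻³ = 820.7 kN.

R_n/Ω ≈ 821 kN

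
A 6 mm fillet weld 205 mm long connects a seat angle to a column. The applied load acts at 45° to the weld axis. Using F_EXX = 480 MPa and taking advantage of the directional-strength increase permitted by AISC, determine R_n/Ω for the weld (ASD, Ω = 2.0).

t_e = 0.707 × 6 = 4.242 mm; A_we = 4.242 × 205 = 869.6 mm².
Directional factor: 1.0 + 0.5 sin^1.5(45°) = 1.297.
F_nw = 0.6 × 480 × 1.297 = 373.6 MPa.
R_n/Ω = (373.6 × 869.6) / 2.0 × 10⁻³ = 162.5 kN.

R_n/Ω ≈ 162 kN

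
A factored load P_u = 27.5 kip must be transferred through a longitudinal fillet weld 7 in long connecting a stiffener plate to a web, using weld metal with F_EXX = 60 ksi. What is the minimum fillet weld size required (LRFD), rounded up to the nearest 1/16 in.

Total weld length L = 7 in.
Required throat t_e = P_u / (φ × 0.6 F_EXX × L) = 27.5 / (0.75 × 0.6 × 60 × 7) = 0.1455 in.
Required leg w = t_e / 0.707 = 0.2058 in → use 1/4 in.

w = 1/4 in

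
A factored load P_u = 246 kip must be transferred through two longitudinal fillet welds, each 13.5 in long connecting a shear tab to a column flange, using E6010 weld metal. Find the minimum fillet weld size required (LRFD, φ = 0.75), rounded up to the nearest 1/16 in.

w = 1/2 in

E60XX → F_EXX = 60 ksi.
Total weld length L = 27 in.
Required throat t_e = P_u / (φ × 0.6 F_EXX × L) = 246 / (0.75 × 0.6 × 60 × 27) = 0.3374 in.
Required leg w = t_e / 0.707 = 0.4773 in → use 1/2 in.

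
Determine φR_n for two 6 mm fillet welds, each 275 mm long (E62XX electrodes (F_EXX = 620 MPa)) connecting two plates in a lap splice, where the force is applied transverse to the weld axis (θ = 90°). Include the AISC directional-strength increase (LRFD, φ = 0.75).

φR_n ≈ 976 kN

t_e = 0.707 × 6 = 4.242 mm; A_we = 4.242 × 550 = 2333 mm².
Directional factor: 1.0 + 0.5 sin^1.5(90°) = 1.5.
F_nw = 0.6 × 620 × 1.5 = 558 MPa.
φR_n = 0.75 × 558 × 2333 × 10⁻³ = 976.4 kN.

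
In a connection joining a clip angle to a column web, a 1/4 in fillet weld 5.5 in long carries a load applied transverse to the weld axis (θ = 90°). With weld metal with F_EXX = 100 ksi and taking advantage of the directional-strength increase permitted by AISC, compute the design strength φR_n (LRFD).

t_e = 0.707 × 0.25 = 0.1767 in; A_we = 0.1767 × 5.5 = 0.9721 in².
Directional factor: 1.0 + 0.5 sin^1.5(90°) = 1.5.
F_nw = 0.6 × 100 × 1.5 = 90 ksi.
φR_n = 0.75 × 90 × 0.9721 = 65.62 kips.

φR_n ≈ 65.6 kips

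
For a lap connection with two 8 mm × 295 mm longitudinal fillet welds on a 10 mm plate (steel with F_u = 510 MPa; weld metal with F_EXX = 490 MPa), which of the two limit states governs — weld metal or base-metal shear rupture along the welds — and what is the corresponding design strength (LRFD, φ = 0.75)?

φR_n ≈ 736 kN (weld metal governs)

t_e = 0.707 × 8 = 5.656 mm; L = 590 mm.
Weld metal: φR_n = 0.75 × 0.6 × 490 × 5.656 × 590 × 10⁻³ = 735.8 kN.
Base metal (shear rupture): φR_n = 0.75 × 0.6 × 510 × 10 × 590 × 10⁻³ = 1354 kN.
Governing: weld metal.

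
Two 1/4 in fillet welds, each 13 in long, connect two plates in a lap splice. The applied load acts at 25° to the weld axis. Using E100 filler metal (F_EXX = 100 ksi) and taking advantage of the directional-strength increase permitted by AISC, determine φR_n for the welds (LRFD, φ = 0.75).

t_e = 0.707 × 0.25 = 0.1767 in; A_we = 0.1767 × 26 = 4.595 in².
Directional factor: 1.0 + 0.5 sin^1.5(25°) = 1.137.
F_nw = 0.6 × 100 × 1.137 = 68.24 ksi.
φR_n = 0.75 × 68.24 × 4.595 = 235.2 kips.

φR_n ≈ 235 kips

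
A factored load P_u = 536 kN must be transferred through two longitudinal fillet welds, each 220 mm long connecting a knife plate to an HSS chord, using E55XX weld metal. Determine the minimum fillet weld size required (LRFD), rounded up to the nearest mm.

E55XX → F_EXX = 550 MPa.
Total weld length L = 440 mm.
Required throat t_e = P_u / (φ × 0.6 F_EXX × L) = 536 / (0.75 × 0.6 × 550 × 440 × 10⁻³) = 4.922 mm.
Required leg w = t_e / 0.707 = 6.962 mm → use 7 mm.

w = 7 mm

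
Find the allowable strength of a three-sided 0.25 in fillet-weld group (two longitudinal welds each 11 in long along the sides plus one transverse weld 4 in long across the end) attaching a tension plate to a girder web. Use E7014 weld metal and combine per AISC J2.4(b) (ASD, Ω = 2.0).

E70XX → F_EXX = 70 ksi.
t_e = 0.707 × 0.25 = 0.1767 in.
R_nwl = 0.6 × 70 × 0.1767 × 22 = 163.3 kips (longitudinal, 2 welds).
R_nwt = 0.6 × 70 × 0.1767 × 4 = 29.69 kips (transverse, base value).
(i) R_nwl + R_nwt = 193 kips; (ii) 0.85 R_nwl + 1.5 R_nwt = 183.4 kips.
R_n = max = 193 kips [governs: (i)]; R_n/Ω = 96.51 kips.

R_n/Ω ≈ 96.5 kips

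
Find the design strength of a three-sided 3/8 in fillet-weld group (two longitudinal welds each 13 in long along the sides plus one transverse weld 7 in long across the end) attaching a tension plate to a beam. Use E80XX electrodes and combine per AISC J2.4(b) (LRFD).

E80XX → F_EXX = 80 ksi.
t_e = 0.707 × 0.375 = 0.2651 in.
R_nwl = 0.6 × 80 × 0.2651 × 26 = 330.9 kip (longitudinal, 2 welds).
R_nwt = 0.6 × 80 × 0.2651 × 7 = 89.08 kip (transverse, base value).
(i) R_nwl + R_nwt = 420 kip; (ii) 0.85 R_nwl + 1.5 R_nwt = 414.9 kip.
R_n = max = 420 kip [governs: (i)]; φR_n = 315 kip.

φR_n ≈ 315 kip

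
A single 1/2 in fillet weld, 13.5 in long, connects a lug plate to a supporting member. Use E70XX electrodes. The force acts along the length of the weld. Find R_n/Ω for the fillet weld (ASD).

E70XX → F_EXX = 70 ksi.
Effective throat t_e = 0.707 × 0.5 = 0.3535 in.
Total length L = 13.5 in; A_we = 0.3535 × 13.5 = 4.772 in².
F_nw = 0.6 F_EXX = 0.6 × 70 = 42 ksi.
R_n = 42 × 4.772 = 200.4 kip; R_n/Ω = 200.4/2.0 = 100.2 kip.

R_n/Ω ≈ 100 kip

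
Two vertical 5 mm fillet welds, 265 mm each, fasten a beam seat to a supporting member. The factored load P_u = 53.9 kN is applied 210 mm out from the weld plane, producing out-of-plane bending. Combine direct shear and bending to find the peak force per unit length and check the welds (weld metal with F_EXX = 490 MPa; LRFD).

f_max ≈ 494 N/mm; adequate

L_w = 2 × 265 = 530 mm; section modulus (unit throat) S = 2 × L²/6 = 23410 mm².
Direct shear f_v = P/L_w = 53.9×10³/530 = 101.7 N/mm.
Moment M = P × e = 53.9×10³ × 210 = 11319000 N·mm; bending f_b = M/S = 483.5 N/mm.
f_max = √(f_v² + f_b²) = √(101.7² + 483.5²) = 494.1 N/mm.
φr_n = 0.75 × 0.6 × 490 × (0.707 × 5) = 779.5 N/mm → adequate.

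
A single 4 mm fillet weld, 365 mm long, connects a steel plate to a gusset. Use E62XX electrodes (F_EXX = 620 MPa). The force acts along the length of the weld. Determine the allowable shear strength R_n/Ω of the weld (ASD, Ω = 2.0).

R_n/Ω ≈ 192 kN

Effective throat t_e = 0.707 × 4 = 2.828 mm.
Total length L = 365 mm; A_we = 2.828 × 365 = 1032 mm².
F_nw = 0.6 F_EXX = 0.6 × 620 = 372 MPa.
R_n = 372 × 1032 × 10⁻³ = 384 kN; R_n/Ω = 384/2.0 = 192 kN.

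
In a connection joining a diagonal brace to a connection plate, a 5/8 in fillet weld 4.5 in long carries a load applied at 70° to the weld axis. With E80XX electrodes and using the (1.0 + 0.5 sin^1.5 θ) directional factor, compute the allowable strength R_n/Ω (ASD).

E80XX → F_EXX = 80 ksi.
t_e = 0.707 × 0.625 = 0.4419 in; A_we = 0.4419 × 4.5 = 1.988 in².
Directional factor: 1.0 + 0.5 sin^1.5(70°) = 1.455.
F_nw = 0.6 × 80 × 1.455 = 69.86 ksi.
R_n/Ω = (69.86 × 1.988) / 2.0 = 69.46 kips.

R_n/Ω ≈ 69.5 kips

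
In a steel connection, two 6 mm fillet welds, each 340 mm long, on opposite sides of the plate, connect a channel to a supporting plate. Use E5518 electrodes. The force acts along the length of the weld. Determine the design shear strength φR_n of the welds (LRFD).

E55XX → F_EXX = 550 MPa.
Effective throat t_e = 0.707 × 6 = 4.242 mm.
Total length L = 680 mm; A_we = 4.242 × 680 = 2885 mm².
F_nw = 0.6 F_EXX = 0.6 × 550 = 330 MPa.
φR_n = 0.75 × 330 × 2885 × 10⁻³ = 713.9 kN.

φR_n ≈ 714 kN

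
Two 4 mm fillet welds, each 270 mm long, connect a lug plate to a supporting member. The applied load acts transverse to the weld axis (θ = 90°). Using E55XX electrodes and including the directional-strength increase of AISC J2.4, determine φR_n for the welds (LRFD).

E55XX → F_EXX = 550 MPa.
t_e = 0.707 × 4 = 2.828 mm; A_we = 2.828 × 540 = 1527 mm².
Directional factor: 1.0 + 0.5 sin^1.5(90°) = 1.5.
F_nw = 0.6 × 550 × 1.5 = 495 MPa.
φR_n = 0.75 × 495 × 1527 × 10⁻³ = 566.9 kN.

φR_n ≈ 567 kN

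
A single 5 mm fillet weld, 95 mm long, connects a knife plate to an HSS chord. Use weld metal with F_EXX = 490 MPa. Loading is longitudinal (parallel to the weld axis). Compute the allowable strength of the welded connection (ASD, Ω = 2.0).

Effective throat t_e = 0.707 × 5 = 3.535 mm.
Total length L = 95 mm; A_we = 3.535 × 95 = 335.8 mm².
F_nw = 0.6 F_EXX = 0.6 × 490 = 294 MPa.
R_n = 294 × 335.8 × 10⁻³ = 98.73 kN; R_n/Ω = 98.73/2.0 = 49.37 kN.

R_n/Ω ≈ 49.4 kN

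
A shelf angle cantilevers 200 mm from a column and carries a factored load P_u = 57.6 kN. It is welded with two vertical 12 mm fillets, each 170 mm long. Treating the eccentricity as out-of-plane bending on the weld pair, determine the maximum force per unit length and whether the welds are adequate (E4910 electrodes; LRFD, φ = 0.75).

E49XX → F_EXX = 490 MPa.
L_w = 2 × 170 = 340 mm; section modulus (unit throat) S = 2 × L²/6 = 9633 mm².
Direct shear f_v = P/L_w = 57.6×10³/340 = 169.4 N/mm.
Moment M = P × e = 57.6×10³ × 200 = 11520000 N·mm; bending f_b = M/S = 1196 N/mm.
f_max = √(f_v² + f_b²) = √(169.4² + 1196²) = 1208 N/mm.
φr_n = 0.75 × 0.6 × 490 × (0.707 × 12) = 1871 N/mm → adequate.

f_max ≈ 1210 N/mm; adequate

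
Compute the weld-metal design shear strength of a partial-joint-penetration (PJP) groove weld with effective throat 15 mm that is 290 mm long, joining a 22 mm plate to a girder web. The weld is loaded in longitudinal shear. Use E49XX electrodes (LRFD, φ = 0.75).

E49XX → F_EXX = 490 MPa.
Effective throat (given) t_e = 15 mm.
A_we = 15 × 290 = 4350 mm².
F_nw = 0.6 F_EXX = 294 MPa.
φR_n = 0.75 × 294 × 4350 × 10⁻³ = 959.2 kN.

φR_n ≈ 959 kN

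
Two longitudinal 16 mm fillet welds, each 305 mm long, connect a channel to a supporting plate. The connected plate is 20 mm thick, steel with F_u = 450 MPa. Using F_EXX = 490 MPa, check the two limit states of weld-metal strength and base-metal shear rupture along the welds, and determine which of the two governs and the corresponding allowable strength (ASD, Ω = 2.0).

R_n/Ω ≈ 1010 kN (weld metal governs)

t_e = 0.707 × 16 = 11.31 mm; L = 610 mm.
Weld metal: R_n/Ω = (1/2.0) × 0.6 × 490 × 11.31 × 610 × 10⁻³ = 1014 kN.
Base metal (shear rupture): R_n/Ω = (1/2.0) × 0.6 × 450 × 20 × 610 × 10⁻³ = 1647 kN.
Governing: weld metal.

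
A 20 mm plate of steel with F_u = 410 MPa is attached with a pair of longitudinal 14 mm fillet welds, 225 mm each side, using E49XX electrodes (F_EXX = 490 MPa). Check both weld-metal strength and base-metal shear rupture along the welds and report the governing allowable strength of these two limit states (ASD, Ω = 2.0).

t_e = 0.707 × 14 = 9.898 mm; L = 450 mm.
Weld metal: R_n/Ω = (1/2.0) × 0.6 × 490 × 9.898 × 450 × 10⁻³ = 654.8 kN.
Base metal (shear rupture): R_n/Ω = (1/2.0) × 0.6 × 410 × 20 × 450 × 10⁻³ = 1107 kN.
Governing: weld metal.

R_n/Ω ≈ 655 kN (weld metal governs)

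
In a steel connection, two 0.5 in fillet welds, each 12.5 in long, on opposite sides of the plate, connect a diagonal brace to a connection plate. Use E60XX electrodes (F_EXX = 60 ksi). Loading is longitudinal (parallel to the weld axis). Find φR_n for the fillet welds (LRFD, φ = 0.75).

φR_n ≈ 239 kip

Effective throat t_e = 0.707 × 0.5 = 0.3535 in.
Total length L = 25 in; A_we = 0.3535 × 25 = 8.838 in².
F_nw = 0.6 F_EXX = 0.6 × 60 = 36 ksi.
φR_n = 0.75 × 36 × 8.838 = 238.6 kip.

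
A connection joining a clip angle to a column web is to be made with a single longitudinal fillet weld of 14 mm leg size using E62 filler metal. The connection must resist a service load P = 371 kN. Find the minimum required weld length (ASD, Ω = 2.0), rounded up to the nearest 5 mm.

L = 205 mm

E62XX → F_EXX = 620 MPa.
Throat t_e = 0.707 × 14 = 9.898 mm.
r_n/Ω = (0.6 × 620 × 9.898) / 2.0 = 1841 N/mm = 1.841 kN/mm.
L_req = P / (r_n/Ω) = 371 / 1.841 = 201.5 mm total.
Round up → use L = 205 mm.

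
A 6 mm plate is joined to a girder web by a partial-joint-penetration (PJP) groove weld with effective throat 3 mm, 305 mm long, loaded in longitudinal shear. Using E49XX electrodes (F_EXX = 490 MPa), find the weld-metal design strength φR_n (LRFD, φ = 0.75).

φR_n ≈ 202 kN

Effective throat (given) t_e = 3 mm.
A_we = 3 × 305 = 915 mm².
F_nw = 0.6 F_EXX = 294 MPa.
φR_n = 0.75 × 294 × 915 × 10⁻³ = 201.8 kN.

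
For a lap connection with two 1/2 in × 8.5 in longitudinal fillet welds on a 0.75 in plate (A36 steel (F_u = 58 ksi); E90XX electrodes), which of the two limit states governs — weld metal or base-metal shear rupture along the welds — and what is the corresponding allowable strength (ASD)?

E90XX → F_EXX = 90 ksi.
t_e = 0.707 × 0.5 = 0.3535 in; L = 17 in.
Weld metal: R_n/Ω = (1/2.0) × 0.6 × 90 × 0.3535 × 17 = 162.3 kip.
Base metal (shear rupture): R_n/Ω = (1/2.0) × 0.6 × 58 × 0.75 × 17 = 221.8 kip.
Governing: weld metal.

R_n/Ω ≈ 162 kip (weld metal governs)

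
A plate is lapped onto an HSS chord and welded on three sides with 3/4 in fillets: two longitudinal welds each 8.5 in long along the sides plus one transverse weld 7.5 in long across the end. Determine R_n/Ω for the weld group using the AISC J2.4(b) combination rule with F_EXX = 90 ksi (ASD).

t_e = 0.707 × 0.75 = 0.5302 in.
R_nwl = 0.6 × 90 × 0.5302 × 17 = 486.8 kips (longitudinal, 2 welds).
R_nwt = 0.6 × 90 × 0.5302 × 7.5 = 214.8 kips (transverse, base value).
(i) R_nwl + R_nwt = 701.5 kips; (ii) 0.85 R_nwl + 1.5 R_nwt = 735.9 kips.
R_n = max = 735.9 kips [governs: (ii)]; R_n/Ω = 367.9 kips.

R_n/Ω ≈ 368 kips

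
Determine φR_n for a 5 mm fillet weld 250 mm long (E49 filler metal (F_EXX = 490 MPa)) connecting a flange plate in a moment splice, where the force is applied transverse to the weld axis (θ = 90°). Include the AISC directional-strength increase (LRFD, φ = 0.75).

t_e = 0.707 × 5 = 3.535 mm; A_we = 3.535 × 250 = 883.7 mm².
Directional factor: 1.0 + 0.5 sin^1.5(90°) = 1.5.
F_nw = 0.6 × 490 × 1.5 = 441 MPa.
φR_n = 0.75 × 441 × 883.7 × 10⁻³ = 292.3 kN.

φR_n ≈ 292 kN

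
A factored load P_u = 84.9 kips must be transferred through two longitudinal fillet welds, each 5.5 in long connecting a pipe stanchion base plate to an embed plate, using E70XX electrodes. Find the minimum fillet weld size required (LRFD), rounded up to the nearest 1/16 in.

E70XX → F_EXX = 70 ksi.
Total weld length L = 11 in.
Required throat t_e = P_u / (φ × 0.6 F_EXX × L) = 84.9 / (0.75 × 0.6 × 70 × 11) = 0.245 in.
Required leg w = t_e / 0.707 = 0.3466 in → use 3/8 in.

w = 3/8 in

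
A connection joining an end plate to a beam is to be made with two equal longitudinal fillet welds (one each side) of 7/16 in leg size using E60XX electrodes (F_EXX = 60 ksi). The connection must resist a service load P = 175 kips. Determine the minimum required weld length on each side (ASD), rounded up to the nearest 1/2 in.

Throat t_e = 0.707 × 0.4375 = 0.3093 in.
r_n/Ω = (0.6 × 60 × 0.3093) / 2.0 = 5.568 kip/in.
L_req = P / (r_n/Ω) = 175 / 5.568 = 31.43 in total.
Per side: 31.43 / 2 = 15.72 in.
Round up → use L = 16 in on each side.

L = 16 in on each side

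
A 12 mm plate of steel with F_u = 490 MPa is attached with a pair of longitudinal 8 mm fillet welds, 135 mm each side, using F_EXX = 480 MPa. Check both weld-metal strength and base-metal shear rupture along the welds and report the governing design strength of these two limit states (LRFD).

φR_n ≈ 330 kN (weld metal governs)

t_e = 0.707 × 8 = 5.656 mm; L = 270 mm.
Weld metal: φR_n = 0.75 × 0.6 × 480 × 5.656 × 270 × 10⁻³ = 329.9 kN.
Base metal (shear rupture): φR_n = 0.75 × 0.6 × 490 × 12 × 270 × 10⁻³ = 714.4 kN.
Governing: weld metal.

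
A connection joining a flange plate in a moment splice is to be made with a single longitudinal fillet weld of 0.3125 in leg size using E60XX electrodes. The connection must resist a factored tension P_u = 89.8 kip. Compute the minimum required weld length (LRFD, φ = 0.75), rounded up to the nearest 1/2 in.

E60XX → F_EXX = 60 ksi.
Throat t_e = 0.707 × 0.3125 = 0.2209 in.
φr_n = 0.75 × 0.6 × 60 × 0.2209 = 5.965 kip/in.
L_req = P_u / φr_n = 89.8 / 5.965 = 15.05 in total.
Round up → use L = 15.5 in.

L = 15.5 in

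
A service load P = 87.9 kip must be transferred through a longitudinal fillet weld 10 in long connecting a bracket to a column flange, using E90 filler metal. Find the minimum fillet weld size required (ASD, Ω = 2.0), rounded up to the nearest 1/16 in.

E90XX → F_EXX = 90 ksi.
Total weld length L = 10 in.
Required throat t_e = P × Ω / (0.6 F_EXX × L) = 87.9 × 2.0 / (0.6 × 90 × 10) = 0.3256 in.
Required leg w = t_e / 0.707 = 0.4605 in → use 1/2 in.

w = 1/2 in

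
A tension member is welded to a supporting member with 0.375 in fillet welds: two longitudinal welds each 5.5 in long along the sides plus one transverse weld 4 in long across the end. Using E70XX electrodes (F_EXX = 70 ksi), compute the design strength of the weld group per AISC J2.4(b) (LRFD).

φR_n ≈ 128 kip

t_e = 0.707 × 0.375 = 0.2651 in.
R_nwl = 0.6 × 70 × 0.2651 × 11 = 122.5 kip (longitudinal, 2 welds).
R_nwt = 0.6 × 70 × 0.2651 × 4 = 44.54 kip (transverse, base value).
(i) R_nwl + R_nwt = 167 kip; (ii) 0.85 R_nwl + 1.5 R_nwt = 170.9 kip.
R_n = max = 170.9 kip [governs: (ii)]; φR_n = 128.2 kip.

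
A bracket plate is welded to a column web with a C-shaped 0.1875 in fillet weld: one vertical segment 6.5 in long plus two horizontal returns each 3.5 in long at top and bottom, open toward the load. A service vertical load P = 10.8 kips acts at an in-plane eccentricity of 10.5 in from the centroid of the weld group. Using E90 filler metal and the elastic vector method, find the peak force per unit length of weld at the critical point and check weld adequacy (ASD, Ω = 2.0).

f_max ≈ 4.67 kip/in; NOT adequate

E90XX → F_EXX = 90 ksi.
Total weld length L_w = 13.5 in. Treat welds as unit-width lines.
Centroid: x̄ = 2×3.5×1.75 / 13.5 = 0.9074 in from the vertical weld.
Polar moment about centroid: J = I_x + I_y = [6.5³/12 + 2×3.5×3.25²] + [6.5×0.9074² + 2(3.5³/12 + 3.5×0.8426²)] = 114.3 in³.
Direct shear f_v = P/L_w = 10.8 / 13.5 = 0.8 kip/in (vertical).
Torsion M = P·e = 10.8 × 10.5 = 113.4 kip·in.
Critical point at (x, y) = (2.593, 3.25) from centroid. f_tx = M·y/J = 3.225 kip/in; f_ty = M·x/J = 2.572 kip/in.
Resultant f_max = √[f_tx² + (f_v + f_ty)²] = √[3.225² + (0.8 + 2.572)²] = 4.666 kip/in.
Capacity per unit length: r_n/Ω = (1/2.0) × 0.6 × 90 × (0.707 × 0.1875) = 3.579 kip/in.
4.666 > 3.579 → NOT adequate.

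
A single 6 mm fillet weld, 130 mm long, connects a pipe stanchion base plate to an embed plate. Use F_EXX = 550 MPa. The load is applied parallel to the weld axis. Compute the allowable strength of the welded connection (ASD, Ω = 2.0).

R_n/Ω ≈ 91 kN

Effective throat t_e = 0.707 × 6 = 4.242 mm.
Total length L = 130 mm; A_we = 4.242 × 130 = 551.5 mm².
F_nw = 0.6 F_EXX = 0.6 × 550 = 330 MPa.
R_n = 330 × 551.5 × 10⁻³ = 182 kN; R_n/Ω = 182/2.0 = 90.99 kN.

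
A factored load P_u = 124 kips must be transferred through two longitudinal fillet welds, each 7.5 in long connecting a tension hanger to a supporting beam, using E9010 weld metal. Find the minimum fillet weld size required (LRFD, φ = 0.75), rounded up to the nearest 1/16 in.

w = 5/16 in

E90XX → F_EXX = 90 ksi.
Total weld length L = 15 in.
Required throat t_e = P_u / (φ × 0.6 F_EXX × L) = 124 / (0.75 × 0.6 × 90 × 15) = 0.2041 in.
Required leg w = t_e / 0.707 = 0.2887 in → use 5/16 in.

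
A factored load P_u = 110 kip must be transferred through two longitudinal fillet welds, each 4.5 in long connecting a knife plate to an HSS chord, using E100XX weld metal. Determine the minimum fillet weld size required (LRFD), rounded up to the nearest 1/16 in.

w = 7/16 in

E100XX → F_EXX = 100 ksi.
Total weld length L = 9 in.
Required throat t_e = P_u / (φ × 0.6 F_EXX × L) = 110 / (0.75 × 0.6 × 100 × 9) = 0.2716 in.
Required leg w = t_e / 0.707 = 0.3842 in → use 7/16 in.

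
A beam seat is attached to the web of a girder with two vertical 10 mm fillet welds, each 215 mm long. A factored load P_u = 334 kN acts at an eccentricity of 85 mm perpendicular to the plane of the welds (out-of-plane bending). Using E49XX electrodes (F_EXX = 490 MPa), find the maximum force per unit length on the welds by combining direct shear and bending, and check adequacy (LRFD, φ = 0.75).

L_w = 2 × 215 = 430 mm; section modulus (unit throat) S = 2 × L²/6 = 15410 mm².
Direct shear f_v = P/L_w = 334×10³/430 = 776.7 N/mm.
Moment M = P × e = 334×10³ × 85 = 28390000 N·mm; bending f_b = M/S = 1843 N/mm.
f_max = √(f_v² + f_b²) = √(776.7² + 1843²) = 2000 N/mm.
φr_n = 0.75 × 0.6 × 490 × (0.707 × 10) = 1559 N/mm → NOT adequate.

f_max ≈ 2000 N/mm; NOT adequate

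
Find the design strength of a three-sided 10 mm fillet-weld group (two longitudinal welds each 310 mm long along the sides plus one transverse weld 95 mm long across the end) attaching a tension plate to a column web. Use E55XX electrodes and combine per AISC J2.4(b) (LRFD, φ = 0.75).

E55XX → F_EXX = 550 MPa.
t_e = 0.707 × 10 = 7.07 mm.
R_nwl = 0.6 × 550 × 7.07 × 620 × 10⁻³ = 1447 kN (longitudinal, 2 welds).
R_nwt = 0.6 × 550 × 7.07 × 95 × 10⁻³ = 221.6 kN (transverse, base value).
(i) R_nwl + R_nwt = 1668 kN; (ii) 0.85 R_nwl + 1.5 R_nwt = 1562 kN.
R_n = max = 1668 kN [governs: (i)]; φR_n = 1251 kN.

φR_n ≈ 1250 kN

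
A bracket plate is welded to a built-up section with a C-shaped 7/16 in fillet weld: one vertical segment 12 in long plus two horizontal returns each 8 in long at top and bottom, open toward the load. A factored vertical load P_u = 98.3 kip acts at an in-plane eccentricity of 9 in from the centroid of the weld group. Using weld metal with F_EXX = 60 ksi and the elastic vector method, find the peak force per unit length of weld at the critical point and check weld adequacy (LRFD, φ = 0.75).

Total weld length L_w = 28 in. Treat welds as unit-width lines.
Centroid: x̄ = 2×8×4 / 28 = 2.286 in from the vertical weld.
Polar moment about centroid: J = I_x + I_y = [12³/12 + 2×8×6²] + [12×2.286² + 2(8³/12 + 8×1.714²)] = 915 in³.
Direct shear f_v = P/L_w = 98.3 / 28 = 3.511 kip/in (vertical).
Torsion M = P·e = 98.3 × 9 = 884.7 kip·in.
Critical point at (x, y) = (5.714, 6) from centroid. f_tx = M·y/J = 5.801 kip/in; f_ty = M·x/J = 5.525 kip/in.
Resultant f_max = √[f_tx² + (f_v + f_ty)²] = √[5.801² + (3.511 + 5.525)²] = 10.74 kip/in.
Capacity per unit length: φr_n = 0.75 × 0.6 × 60 × (0.707 × 0.4375) = 8.351 kip/in.
10.74 > 8.351 → NOT adequate.

f_max ≈ 10.7 kip/in; NOT adequate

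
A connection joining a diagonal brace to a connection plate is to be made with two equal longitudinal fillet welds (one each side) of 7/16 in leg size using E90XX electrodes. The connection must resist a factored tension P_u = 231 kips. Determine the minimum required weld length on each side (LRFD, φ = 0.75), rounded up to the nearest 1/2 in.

L = 9.5 in on each side

E90XX → F_EXX = 90 ksi.
Throat t_e = 0.707 × 0.4375 = 0.3093 in.
φr_n = 0.75 × 0.6 × 90 × 0.3093 = 12.53 kips/in.
L_req = P_u / φr_n = 231 / 12.53 = 18.44 in total.
Per side: 18.44 / 2 = 9.22 in.
Round up → use L = 9.5 in on each side.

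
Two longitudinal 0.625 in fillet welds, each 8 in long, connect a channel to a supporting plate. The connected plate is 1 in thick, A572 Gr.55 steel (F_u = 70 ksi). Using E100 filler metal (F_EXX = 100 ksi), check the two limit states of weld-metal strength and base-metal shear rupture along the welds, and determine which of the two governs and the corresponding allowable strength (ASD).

t_e = 0.707 × 0.625 = 0.4419 in; L = 16 in.
Weld metal: R_n/Ω = (1/2.0) × 0.6 × 100 × 0.4419 × 16 = 212.1 kip.
Base metal (shear rupture): R_n/Ω = (1/2.0) × 0.6 × 70 × 1 × 16 = 336 kip.
Governing: weld metal.

R_n/Ω ≈ 212 kip (weld metal governs)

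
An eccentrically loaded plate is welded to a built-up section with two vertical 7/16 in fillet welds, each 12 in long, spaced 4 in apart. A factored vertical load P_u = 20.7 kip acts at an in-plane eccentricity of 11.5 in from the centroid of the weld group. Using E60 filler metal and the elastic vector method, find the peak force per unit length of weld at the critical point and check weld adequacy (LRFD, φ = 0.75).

f_max ≈ 4.27 kip/in; adequate

E60XX → F_EXX = 60 ksi.
Total weld length L_w = 24 in. Treat welds as unit-width lines.
Polar moment about centroid: J = 2[d³/12 + d(b/2)²] = 2[12³/12 + 12×2²] = 384 in³.
Direct shear f_v = P/L_w = 20.7 / 24 = 0.8625 kip/in (vertical).
Torsion M = P·e = 20.7 × 11.5 = 238.05 kip·in.
Critical point at (x, y) = (2, 6) from centroid. f_tx = M·y/J = 3.72 kip/in; f_ty = M·x/J = 1.24 kip/in.
Resultant f_max = √[f_tx² + (f_v + f_ty)²] = √[3.72² + (0.8625 + 1.24)²] = 4.273 kip/in.
Capacity per unit length: φr_n = 0.75 × 0.6 × 60 × (0.707 × 0.4375) = 8.351 kip/in.
4.273 ≤ 8.351 → adequate.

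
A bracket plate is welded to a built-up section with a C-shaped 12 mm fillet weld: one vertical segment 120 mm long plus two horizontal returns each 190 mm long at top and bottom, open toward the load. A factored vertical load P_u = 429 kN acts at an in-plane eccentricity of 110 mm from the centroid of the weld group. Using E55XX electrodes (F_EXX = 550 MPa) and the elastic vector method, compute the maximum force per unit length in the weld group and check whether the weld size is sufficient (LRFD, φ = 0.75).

f_max ≈ 2590 N/mm; NOT adequate

Total weld length L_w = 500 mm. Treat welds as unit-width lines.
Centroid: x̄ = 2×190×95 / 500 = 72.2 mm from the vertical weld.
Polar moment about centroid: J = I_x + I_y = [120³/12 + 2×190×60²] + [120×72.2² + 2(190³/12 + 190×22.8²)] = 3478000 mm³.
Direct shear f_v = P/L_w = 429×10³ / 500 = 858 N/mm (vertical).
Torsion M = P·e = 429×10³ × 110 = 47190000 N·mm.
Critical point at (x, y) = (117.8, 60) from centroid. f_tx = M·y/J = 814 N/mm; f_ty = M·x/J = 1598 N/mm.
Resultant f_max = √[f_tx² + (f_v + f_ty)²] = √[814² + (858 + 1598)²] = 2588 N/mm.
Capacity per unit length: φr_n = 0.75 × 0.6 × 550 × (0.707 × 12) = 2100 N/mm.
2588 > 2100 → NOT adequate.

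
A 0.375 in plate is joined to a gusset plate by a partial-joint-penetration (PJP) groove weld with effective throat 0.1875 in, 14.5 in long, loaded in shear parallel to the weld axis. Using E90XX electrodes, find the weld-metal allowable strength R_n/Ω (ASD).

R_n/Ω ≈ 73.4 kips

E90XX → F_EXX = 90 ksi.
Effective throat (given) t_e = 0.1875 in.
A_we = 0.1875 × 14.5 = 2.719 in².
F_nw = 0.6 F_EXX = 54 ksi.
R_n/Ω = (54 × 2.719) / 2.0 = 73.41 kips.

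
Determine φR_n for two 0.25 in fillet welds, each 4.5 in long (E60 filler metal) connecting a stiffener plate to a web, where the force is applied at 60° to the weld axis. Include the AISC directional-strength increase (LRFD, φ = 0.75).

φR_n ≈ 60.3 kip

E60XX → F_EXX = 60 ksi.
t_e = 0.707 × 0.25 = 0.1767 in; A_we = 0.1767 × 9 = 1.591 in².
Directional factor: 1.0 + 0.5 sin^1.5(60°) = 1.403.
F_nw = 0.6 × 60 × 1.403 = 50.51 ksi.
φR_n = 0.75 × 50.51 × 1.591 = 60.26 kip.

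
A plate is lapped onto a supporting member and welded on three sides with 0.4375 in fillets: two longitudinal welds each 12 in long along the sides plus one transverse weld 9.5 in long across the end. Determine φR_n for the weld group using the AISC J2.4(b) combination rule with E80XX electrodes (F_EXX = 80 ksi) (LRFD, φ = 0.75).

t_e = 0.707 × 0.4375 = 0.3093 in.
R_nwl = 0.6 × 80 × 0.3093 × 24 = 356.3 kip (longitudinal, 2 welds).
R_nwt = 0.6 × 80 × 0.3093 × 9.5 = 141 kip (transverse, base value).
(i) R_nwl + R_nwt = 497.4 kip; (ii) 0.85 R_nwl + 1.5 R_nwt = 514.4 kip.
R_n = max = 514.4 kip [governs: (ii)]; φR_n = 385.8 kip.

φR_n ≈ 386 kip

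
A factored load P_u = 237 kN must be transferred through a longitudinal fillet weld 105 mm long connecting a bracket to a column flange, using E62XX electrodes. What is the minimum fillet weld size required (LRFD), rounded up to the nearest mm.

w = 12 mm

E62XX → F_EXX = 620 MPa.
Total weld length L = 105 mm.
Required throat t_e = P_u / (φ × 0.6 F_EXX × L) = 237 / (0.75 × 0.6 × 620 × 105 × 10⁻³) = 8.09 mm.
Required leg w = t_e / 0.707 = 11.44 mm → use 12 mm.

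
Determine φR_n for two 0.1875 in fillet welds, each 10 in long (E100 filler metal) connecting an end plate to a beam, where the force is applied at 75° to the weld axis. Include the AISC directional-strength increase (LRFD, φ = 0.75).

E100XX → F_EXX = 100 ksi.
t_e = 0.707 × 0.1875 = 0.1326 in; A_we = 0.1326 × 20 = 2.651 in².
Directional factor: 1.0 + 0.5 sin^1.5(75°) = 1.475.
F_nw = 0.6 × 100 × 1.475 = 88.48 ksi.
φR_n = 0.75 × 88.48 × 2.651 = 175.9 kip.

φR_n ≈ 176 kip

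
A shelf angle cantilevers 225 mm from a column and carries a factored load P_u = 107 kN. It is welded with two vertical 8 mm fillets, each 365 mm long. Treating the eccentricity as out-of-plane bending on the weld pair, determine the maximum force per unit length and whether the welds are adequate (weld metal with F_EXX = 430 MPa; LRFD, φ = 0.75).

L_w = 2 × 365 = 730 mm; section modulus (unit throat) S = 2 × L²/6 = 44410 mm².
Direct shear f_v = P/L_w = 107×10³/730 = 146.6 N/mm.
Moment M = P × e = 107×10³ × 225 = 24075000 N·mm; bending f_b = M/S = 542.1 N/mm.
f_max = √(f_v² + f_b²) = √(146.6² + 542.1²) = 561.6 N/mm.
φr_n = 0.75 × 0.6 × 430 × (0.707 × 8) = 1094 N/mm → adequate.

f_max ≈ 562 N/mm; adequate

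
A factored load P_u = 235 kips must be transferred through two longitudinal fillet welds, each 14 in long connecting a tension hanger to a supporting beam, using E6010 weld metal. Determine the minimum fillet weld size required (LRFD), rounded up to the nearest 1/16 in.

E60XX → F_EXX = 60 ksi.
Total weld length L = 28 in.
Required throat t_e = P_u / (φ × 0.6 F_EXX × L) = 235 / (0.75 × 0.6 × 60 × 28) = 0.3108 in.
Required leg w = t_e / 0.707 = 0.4397 in → use 1/2 in.

w = 1/2 in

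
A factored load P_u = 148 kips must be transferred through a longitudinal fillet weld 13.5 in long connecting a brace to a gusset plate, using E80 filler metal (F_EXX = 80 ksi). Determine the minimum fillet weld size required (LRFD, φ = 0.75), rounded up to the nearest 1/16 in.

w = 7/16 in

Total weld length L = 13.5 in.
Required throat t_e = P_u / (φ × 0.6 F_EXX × L) = 148 / (0.75 × 0.6 × 80 × 13.5) = 0.3045 in.
Required leg w = t_e / 0.707 = 0.4307 in → use 7/16 in.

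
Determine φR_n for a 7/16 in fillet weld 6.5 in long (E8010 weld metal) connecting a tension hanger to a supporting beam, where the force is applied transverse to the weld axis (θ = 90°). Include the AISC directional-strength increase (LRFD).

E80XX → F_EXX = 80 ksi.
t_e = 0.707 × 0.4375 = 0.3093 in; A_we = 0.3093 × 6.5 = 2.011 in².
Directional factor: 1.0 + 0.5 sin^1.5(90°) = 1.5.
F_nw = 0.6 × 80 × 1.5 = 72 ksi.
φR_n = 0.75 × 72 × 2.011 = 108.6 kips.

φR_n ≈ 109 kips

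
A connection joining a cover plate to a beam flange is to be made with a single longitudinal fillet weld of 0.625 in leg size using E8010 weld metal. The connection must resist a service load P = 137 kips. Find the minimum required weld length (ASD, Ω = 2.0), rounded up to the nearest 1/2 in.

L = 13 in

E80XX → F_EXX = 80 ksi.
Throat t_e = 0.707 × 0.625 = 0.4419 in.
r_n/Ω = (0.6 × 80 × 0.4419) / 2.0 = 10.6 kip/in.
L_req = P / (r_n/Ω) = 137 / 10.6 = 12.92 in total.
Round up → use L = 13 in.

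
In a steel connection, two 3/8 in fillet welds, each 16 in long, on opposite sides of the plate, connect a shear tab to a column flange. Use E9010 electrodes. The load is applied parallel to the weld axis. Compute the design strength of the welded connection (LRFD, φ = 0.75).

E90XX → F_EXX = 90 ksi.
Effective throat t_e = 0.707 × 0.375 = 0.2651 in.
Total length L = 32 in; A_we = 0.2651 × 32 = 8.484 in².
F_nw = 0.6 F_EXX = 0.6 × 90 = 54 ksi.
φR_n = 0.75 × 54 × 8.484 = 343.6 kip.

φR_n ≈ 344 kip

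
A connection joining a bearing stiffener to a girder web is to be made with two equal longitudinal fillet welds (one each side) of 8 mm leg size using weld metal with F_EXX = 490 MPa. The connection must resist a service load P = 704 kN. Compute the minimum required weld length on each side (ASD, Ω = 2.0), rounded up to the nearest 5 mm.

Throat t_e = 0.707 × 8 = 5.656 mm.
r_n/Ω = (0.6 × 490 × 5.656) / 2.0 = 831.4 N/mm = 0.8314 kN/mm.
L_req = P / (r_n/Ω) = 704 / 0.8314 = 846.7 mm total.
Per side: 846.7 / 2 = 423.4 mm.
Round up → use L = 425 mm on each side.

L = 425 mm on each side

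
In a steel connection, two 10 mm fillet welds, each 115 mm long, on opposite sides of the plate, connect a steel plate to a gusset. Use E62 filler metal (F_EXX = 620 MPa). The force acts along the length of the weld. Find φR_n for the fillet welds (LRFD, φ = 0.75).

φR_n ≈ 454 kN

Effective throat t_e = 0.707 × 10 = 7.07 mm.
Total length L = 230 mm; A_we = 7.07 × 230 = 1626 mm².
F_nw = 0.6 F_EXX = 0.6 × 620 = 372 MPa.
φR_n = 0.75 × 372 × 1626 × 10⁻³ = 453.7 kN.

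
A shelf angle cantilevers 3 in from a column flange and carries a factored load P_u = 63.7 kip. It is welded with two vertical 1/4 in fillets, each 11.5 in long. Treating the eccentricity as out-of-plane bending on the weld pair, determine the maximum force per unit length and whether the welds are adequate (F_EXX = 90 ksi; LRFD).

L_w = 2 × 11.5 = 23 in; section modulus (unit throat) S = 2 × L²/6 = 44.08 in².
Direct shear f_v = P/L_w = 63.7/23 = 2.77 kip/in.
Moment M = P × e = 63.7 × 3 = 191.1 kip·in; bending f_b = M/S = 4.335 kip/in.
f_max = √(f_v² + f_b²) = √(2.77² + 4.335²) = 5.144 kip/in.
φr_n = 0.75 × 0.6 × 90 × (0.707 × 0.25) = 7.158 kip/in → adequate.

f_max ≈ 5.14 kip/in; adequate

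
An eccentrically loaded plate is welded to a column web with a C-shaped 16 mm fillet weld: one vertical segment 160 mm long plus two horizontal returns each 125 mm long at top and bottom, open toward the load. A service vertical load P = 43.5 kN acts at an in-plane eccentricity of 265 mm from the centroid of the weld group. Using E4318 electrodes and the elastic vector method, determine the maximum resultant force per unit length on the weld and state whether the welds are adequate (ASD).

E43XX → F_EXX = 430 MPa.
Total weld length L_w = 410 mm. Treat welds as unit-width lines.
Centroid: x̄ = 2×125×62.5 / 410 = 38.11 mm from the vertical weld.
Polar moment about centroid: J = I_x + I_y = [160³/12 + 2×125×80²] + [160×38.11² + 2(125³/12 + 125×24.39²)] = 2648000 mm³.
Direct shear f_v = P/L_w = 43.5×10³ / 410 = 106.1 N/mm (vertical).
Torsion M = P·e = 43.5×10³ × 265 = 11528000 N·mm.
Critical point at (x, y) = (86.89, 80) from centroid. f_tx = M·y/J = 348.3 N/mm; f_ty = M·x/J = 378.3 N/mm.
Resultant f_max = √[f_tx² + (f_v + f_ty)²] = √[348.3² + (106.1 + 378.3)²] = 596.6 N/mm.
Capacity per unit length: r_n/Ω = (1/2.0) × 0.6 × 430 × (0.707 × 16) = 1459 N/mm.
596.6 ≤ 1459 → adequate.

f_max ≈ 597 N/mm; adequate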